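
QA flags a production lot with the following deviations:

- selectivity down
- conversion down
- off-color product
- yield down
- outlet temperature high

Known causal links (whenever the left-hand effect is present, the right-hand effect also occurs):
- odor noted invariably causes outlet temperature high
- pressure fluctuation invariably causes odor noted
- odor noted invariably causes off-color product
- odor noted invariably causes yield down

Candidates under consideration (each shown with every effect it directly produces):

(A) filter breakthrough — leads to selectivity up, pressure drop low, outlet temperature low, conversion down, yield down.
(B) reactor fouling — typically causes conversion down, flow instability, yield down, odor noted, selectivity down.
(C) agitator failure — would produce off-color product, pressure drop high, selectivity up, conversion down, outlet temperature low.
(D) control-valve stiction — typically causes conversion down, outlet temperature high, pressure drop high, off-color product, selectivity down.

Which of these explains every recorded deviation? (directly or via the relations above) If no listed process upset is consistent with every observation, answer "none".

For each candidate, compare predicted effects to what was observed:
(A) filter breakthrough — fails on selectivity down, off-color product, outlet temperature high (predicts selectivity up, not selectivity down; predicts outlet temperature low, not outlet temperature high)
(B) reactor fouling — selectivity down yes; conversion down yes; off-color product yes (by odor noted → off-color product); yield down yes; outlet temperature high yes (by odor noted → outlet temperature high)
(C) agitator failure — selectivity down NO; conversion down yes; off-color product yes; yield down NO; outlet temperature high NO
(D) control-valve stiction — selectivity down yes; conversion down yes; off-color product yes; yield down NO; outlet temperature high yes
Only (B) is consistent with every observation.

B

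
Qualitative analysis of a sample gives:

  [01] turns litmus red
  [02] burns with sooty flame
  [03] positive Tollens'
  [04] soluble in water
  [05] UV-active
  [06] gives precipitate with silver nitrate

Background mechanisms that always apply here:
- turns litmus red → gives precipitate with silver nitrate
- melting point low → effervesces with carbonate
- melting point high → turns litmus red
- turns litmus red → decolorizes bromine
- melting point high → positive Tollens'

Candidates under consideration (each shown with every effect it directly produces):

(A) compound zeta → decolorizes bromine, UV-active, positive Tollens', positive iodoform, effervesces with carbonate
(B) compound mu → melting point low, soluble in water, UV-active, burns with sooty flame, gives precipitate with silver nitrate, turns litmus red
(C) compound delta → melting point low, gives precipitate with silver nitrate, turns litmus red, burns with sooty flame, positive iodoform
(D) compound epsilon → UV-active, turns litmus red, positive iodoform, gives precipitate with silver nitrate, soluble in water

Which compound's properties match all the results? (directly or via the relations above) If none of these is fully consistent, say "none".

Checking each candidate against the observations:
(A) compound zeta — does not account for turns litmus red, burns with sooty flame, soluble in water, gives precipitate with silver nitrate
(B) compound mu — turns litmus red yes; burns with sooty flame yes; positive Tollens' NO; soluble in water yes; UV-active yes; gives precipitate with silver nitrate yes
(C) compound delta — turns litmus red yes; burns with sooty flame yes; positive Tollens' NO; soluble in water NO; UV-active NO; gives precipitate with silver nitrate yes
(D) compound epsilon — turns litmus red yes; burns with sooty flame NO; positive Tollens' NO; soluble in water yes; UV-active yes; gives precipitate with silver nitrate yes
Every candidate fails on at least one observation.

none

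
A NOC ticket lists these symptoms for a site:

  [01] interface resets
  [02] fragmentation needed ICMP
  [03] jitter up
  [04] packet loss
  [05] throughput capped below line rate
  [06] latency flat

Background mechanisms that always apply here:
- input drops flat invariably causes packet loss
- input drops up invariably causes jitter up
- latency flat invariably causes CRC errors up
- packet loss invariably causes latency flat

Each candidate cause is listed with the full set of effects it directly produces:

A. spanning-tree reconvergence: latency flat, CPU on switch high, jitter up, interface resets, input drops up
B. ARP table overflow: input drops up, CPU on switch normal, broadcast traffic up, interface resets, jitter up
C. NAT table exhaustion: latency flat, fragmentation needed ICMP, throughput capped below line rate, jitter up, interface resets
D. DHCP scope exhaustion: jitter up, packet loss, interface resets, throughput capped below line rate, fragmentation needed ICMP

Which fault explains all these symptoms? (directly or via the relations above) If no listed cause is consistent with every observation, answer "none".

Per-candidate check:
(A) spanning-tree reconvergence — interface resets yes; fragmentation needed ICMP NO; jitter up yes; packet loss NO; throughput capped below line rate NO; latency flat yes
(B) ARP table overflow — interface resets yes; fragmentation needed ICMP NO; jitter up yes; packet loss NO; throughput capped below line rate NO; latency flat NO
(C) NAT table exhaustion — does not account for packet loss
(D) DHCP scope exhaustion — interface resets yes; fragmentation needed ICMP yes; jitter up yes; packet loss yes; throughput capped below line rate yes; latency flat yes (through packet loss → latency flat)
Only (D) is consistent with every observation.

D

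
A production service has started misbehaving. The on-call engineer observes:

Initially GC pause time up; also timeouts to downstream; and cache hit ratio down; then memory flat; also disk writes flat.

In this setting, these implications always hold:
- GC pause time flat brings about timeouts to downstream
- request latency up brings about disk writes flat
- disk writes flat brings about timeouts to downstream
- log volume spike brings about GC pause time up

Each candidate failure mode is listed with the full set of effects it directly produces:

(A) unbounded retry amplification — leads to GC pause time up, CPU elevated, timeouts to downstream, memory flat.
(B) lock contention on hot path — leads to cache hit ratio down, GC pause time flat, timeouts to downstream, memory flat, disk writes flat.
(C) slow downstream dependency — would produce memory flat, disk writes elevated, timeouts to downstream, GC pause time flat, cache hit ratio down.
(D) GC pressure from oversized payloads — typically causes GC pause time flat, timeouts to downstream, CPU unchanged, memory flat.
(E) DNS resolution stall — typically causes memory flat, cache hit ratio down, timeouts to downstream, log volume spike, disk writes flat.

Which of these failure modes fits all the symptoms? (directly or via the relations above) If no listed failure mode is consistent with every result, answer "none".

Checking each candidate against the observations:
(A) unbounded retry amplification — does not account for cache hit ratio down, disk writes flat
(B) lock contention on hot path — fails on GC pause time up (predicts GC pause time flat, not GC pause time up)
(C) slow downstream dependency — GC pause time up NO; timeouts to downstream yes; cache hit ratio down yes; memory flat yes; disk writes flat NO
(D) GC pressure from oversized payloads — fails on GC pause time up, cache hit ratio down, disk writes flat (predicts GC pause time flat, not GC pause time up)
(E) DNS resolution stall — accounts for every observation (GC pause time up through log volume spike → GC pause time up)
(E) alone accounts for all the evidence.

E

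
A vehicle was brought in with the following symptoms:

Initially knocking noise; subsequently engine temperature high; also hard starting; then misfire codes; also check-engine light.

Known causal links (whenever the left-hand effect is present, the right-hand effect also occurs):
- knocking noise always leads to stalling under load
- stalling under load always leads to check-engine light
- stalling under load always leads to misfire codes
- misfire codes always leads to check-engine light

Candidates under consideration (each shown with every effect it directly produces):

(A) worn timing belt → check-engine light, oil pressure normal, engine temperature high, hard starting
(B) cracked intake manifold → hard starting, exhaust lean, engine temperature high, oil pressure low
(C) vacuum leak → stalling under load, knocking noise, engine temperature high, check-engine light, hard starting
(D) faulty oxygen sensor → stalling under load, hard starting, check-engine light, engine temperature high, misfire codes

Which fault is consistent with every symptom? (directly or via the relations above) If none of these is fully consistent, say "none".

Checking each candidate against the observations:
(A) worn timing belt — does not account for knocking noise, misfire codes
(B) cracked intake manifold — does not account for knocking noise, misfire codes, check-engine light
(C) vacuum leak — accounts for every observation (misfire codes through stalling under load → misfire codes)
(D) faulty oxygen sensor — does not account for knocking noise
(C) alone accounts for all the evidence.

C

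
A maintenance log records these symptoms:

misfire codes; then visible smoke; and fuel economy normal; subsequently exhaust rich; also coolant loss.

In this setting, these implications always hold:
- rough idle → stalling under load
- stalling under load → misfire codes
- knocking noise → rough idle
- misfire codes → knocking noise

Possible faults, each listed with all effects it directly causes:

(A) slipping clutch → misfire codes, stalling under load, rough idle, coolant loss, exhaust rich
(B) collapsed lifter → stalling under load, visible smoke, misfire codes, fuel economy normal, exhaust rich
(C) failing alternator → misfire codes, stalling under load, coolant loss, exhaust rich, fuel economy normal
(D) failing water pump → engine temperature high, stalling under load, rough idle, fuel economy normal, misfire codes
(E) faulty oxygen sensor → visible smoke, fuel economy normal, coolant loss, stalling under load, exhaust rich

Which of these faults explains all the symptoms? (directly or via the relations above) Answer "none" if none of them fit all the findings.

For each candidate, compare predicted effects to what was observed:
(A) slipping clutch — misfire codes match; visible smoke miss; fuel economy normal miss; exhaust rich match; coolant loss match
(B) collapsed lifter — misfire codes match; visible smoke match; fuel economy normal match; exhaust rich match; coolant loss miss
(C) failing alternator — does not account for visible smoke
(D) failing water pump — misfire codes match; visible smoke miss; fuel economy normal match; exhaust rich miss; coolant loss miss
(E) faulty oxygen sensor — accounts for every observation (misfire codes via stalling under load → misfire codes)
(E) alone accounts for all the evidence.

E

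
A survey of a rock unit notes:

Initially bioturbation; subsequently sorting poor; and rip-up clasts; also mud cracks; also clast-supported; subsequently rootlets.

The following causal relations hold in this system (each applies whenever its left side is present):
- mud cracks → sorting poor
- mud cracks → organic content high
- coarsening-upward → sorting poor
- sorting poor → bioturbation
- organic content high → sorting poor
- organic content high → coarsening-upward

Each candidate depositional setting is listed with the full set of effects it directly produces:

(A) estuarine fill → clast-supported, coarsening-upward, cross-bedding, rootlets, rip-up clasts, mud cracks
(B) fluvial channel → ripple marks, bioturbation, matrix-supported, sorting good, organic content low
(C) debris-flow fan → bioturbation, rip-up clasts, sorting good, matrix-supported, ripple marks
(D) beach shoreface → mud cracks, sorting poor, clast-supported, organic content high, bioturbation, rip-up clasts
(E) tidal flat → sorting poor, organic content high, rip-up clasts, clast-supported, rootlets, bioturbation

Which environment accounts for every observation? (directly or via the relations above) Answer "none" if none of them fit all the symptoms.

Testing each hypothesis:
(A) estuarine fill — bioturbation ✓ (by coarsening-upward → sorting poor → bioturbation); sorting poor ✓ (by coarsening-upward → sorting poor); rip-up clasts ✓; mud cracks ✓; clast-supported ✓; rootlets ✓
(B) fluvial channel — fails on sorting poor, rip-up clasts, mud cracks, clast-supported, rootlets (predicts sorting good, not sorting poor; predicts matrix-supported, not clast-supported)
(C) debris-flow fan — fails on sorting poor, mud cracks, clast-supported, rootlets (predicts sorting good, not sorting poor; predicts matrix-supported, not clast-supported)
(D) beach shoreface — bioturbation ✓; sorting poor ✓; rip-up clasts ✓; mud cracks ✓; clast-supported ✓; rootlets ✗
(E) tidal flat — does not account for mud cracks
(A) is the only candidate with no mismatches.

A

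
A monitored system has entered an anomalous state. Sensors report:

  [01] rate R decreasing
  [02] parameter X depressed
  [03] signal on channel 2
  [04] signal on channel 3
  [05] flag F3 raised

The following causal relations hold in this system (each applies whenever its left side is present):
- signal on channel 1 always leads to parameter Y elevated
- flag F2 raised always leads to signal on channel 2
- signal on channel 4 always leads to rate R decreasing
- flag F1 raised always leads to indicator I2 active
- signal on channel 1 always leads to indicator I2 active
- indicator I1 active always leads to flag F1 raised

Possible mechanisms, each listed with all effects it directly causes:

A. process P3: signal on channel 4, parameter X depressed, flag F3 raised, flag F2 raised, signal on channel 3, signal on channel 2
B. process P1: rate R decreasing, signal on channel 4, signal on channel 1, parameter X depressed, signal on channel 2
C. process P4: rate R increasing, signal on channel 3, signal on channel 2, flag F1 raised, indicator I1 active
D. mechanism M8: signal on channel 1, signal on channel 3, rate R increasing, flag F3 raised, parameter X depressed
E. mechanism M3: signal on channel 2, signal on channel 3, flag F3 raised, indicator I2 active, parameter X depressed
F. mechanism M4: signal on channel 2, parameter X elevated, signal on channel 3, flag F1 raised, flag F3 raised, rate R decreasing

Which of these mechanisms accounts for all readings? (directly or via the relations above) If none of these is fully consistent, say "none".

Checking each candidate against the observations:
(A) process P3 — accounts for every observation (rate R decreasing by signal on channel 4 → rate R decreasing)
(B) process P1 — does not account for signal on channel 3, flag F3 raised
(C) process P4 — rate R decreasing NO; parameter X depressed NO; signal on channel 2 yes; signal on channel 3 yes; flag F3 raised NO
(D) mechanism M8 — rate R decreasing NO; parameter X depressed yes; signal on channel 2 NO; signal on channel 3 yes; flag F3 raised yes
(E) mechanism M3 — rate R decreasing NO; parameter X depressed yes; signal on channel 2 yes; signal on channel 3 yes; flag F3 raised yes
(F) mechanism M4 — fails on parameter X depressed (predicts parameter X elevated, not parameter X depressed)
(A) alone accounts for all the evidence.

A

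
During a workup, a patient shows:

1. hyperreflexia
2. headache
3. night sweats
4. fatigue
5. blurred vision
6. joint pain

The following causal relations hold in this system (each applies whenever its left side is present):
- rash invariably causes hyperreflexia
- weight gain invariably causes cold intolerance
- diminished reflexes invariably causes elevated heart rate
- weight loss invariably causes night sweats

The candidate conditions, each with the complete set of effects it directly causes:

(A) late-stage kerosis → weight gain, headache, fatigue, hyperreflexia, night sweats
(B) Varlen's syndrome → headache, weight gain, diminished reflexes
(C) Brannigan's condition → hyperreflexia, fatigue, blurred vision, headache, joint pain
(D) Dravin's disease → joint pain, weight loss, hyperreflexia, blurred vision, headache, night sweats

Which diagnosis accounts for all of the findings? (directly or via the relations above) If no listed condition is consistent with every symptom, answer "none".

none

For each candidate, compare predicted effects to what was observed:
(A) late-stage kerosis — does not account for blurred vision, joint pain
(B) Varlen's syndrome — fails on hyperreflexia, night sweats, fatigue, blurred vision, joint pain (predicts diminished reflexes, not hyperreflexia)
(C) Brannigan's condition — does not account for night sweats
(D) Dravin's disease — does not account for fatigue
None of the listed candidates fits everything.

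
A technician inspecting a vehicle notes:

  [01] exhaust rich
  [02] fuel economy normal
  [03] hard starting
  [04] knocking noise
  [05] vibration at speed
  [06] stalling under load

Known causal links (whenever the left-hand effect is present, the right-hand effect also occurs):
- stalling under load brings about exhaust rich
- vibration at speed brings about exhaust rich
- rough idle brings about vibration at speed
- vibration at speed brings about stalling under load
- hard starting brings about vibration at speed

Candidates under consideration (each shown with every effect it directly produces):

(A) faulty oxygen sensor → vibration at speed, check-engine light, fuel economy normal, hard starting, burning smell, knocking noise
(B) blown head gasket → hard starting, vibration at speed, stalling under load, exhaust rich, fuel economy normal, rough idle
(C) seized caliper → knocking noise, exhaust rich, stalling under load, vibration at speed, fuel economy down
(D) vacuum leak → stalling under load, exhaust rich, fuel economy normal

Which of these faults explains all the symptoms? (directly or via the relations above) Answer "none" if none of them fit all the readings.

A

Per-candidate check:
(A) faulty oxygen sensor — exhaust rich yes (through vibration at speed → exhaust rich); fuel economy normal yes; hard starting yes; knocking noise yes; vibration at speed yes; stalling under load yes (through vibration at speed → stalling under load)
(B) blown head gasket — exhaust rich yes; fuel economy normal yes; hard starting yes; knocking noise NO; vibration at speed yes; stalling under load yes
(C) seized caliper — fails on fuel economy normal, hard starting (predicts fuel economy down, not fuel economy normal)
(D) vacuum leak — exhaust rich yes; fuel economy normal yes; hard starting NO; knocking noise NO; vibration at speed NO; stalling under load yes
(A) is the only candidate with no mismatches.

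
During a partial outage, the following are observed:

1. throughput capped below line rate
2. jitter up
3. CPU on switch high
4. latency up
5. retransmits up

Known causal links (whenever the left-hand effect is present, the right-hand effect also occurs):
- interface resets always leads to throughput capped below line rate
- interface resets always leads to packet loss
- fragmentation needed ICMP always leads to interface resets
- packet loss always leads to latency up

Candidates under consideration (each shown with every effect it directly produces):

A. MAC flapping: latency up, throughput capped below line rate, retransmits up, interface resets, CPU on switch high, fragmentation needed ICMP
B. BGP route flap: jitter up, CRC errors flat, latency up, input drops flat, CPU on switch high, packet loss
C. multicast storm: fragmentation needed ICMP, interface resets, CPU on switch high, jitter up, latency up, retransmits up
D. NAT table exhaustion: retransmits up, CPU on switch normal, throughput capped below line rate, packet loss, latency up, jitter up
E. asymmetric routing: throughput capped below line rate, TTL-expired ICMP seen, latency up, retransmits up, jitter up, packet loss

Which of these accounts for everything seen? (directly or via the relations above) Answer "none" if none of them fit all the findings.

Testing each hypothesis:
(A) MAC flapping — throughput capped below line rate yes; jitter up NO; CPU on switch high yes; latency up yes; retransmits up yes
(B) BGP route flap — throughput capped below line rate NO; jitter up yes; CPU on switch high yes; latency up yes; retransmits up NO
(C) multicast storm — throughput capped below line rate yes (by interface resets → throughput capped below line rate); jitter up yes; CPU on switch high yes; latency up yes; retransmits up yes
(D) NAT table exhaustion — fails on CPU on switch high (predicts CPU on switch normal, not CPU on switch high)
(E) asymmetric routing — throughput capped below line rate yes; jitter up yes; CPU on switch high NO; latency up yes; retransmits up yes
(C) alone accounts for all the evidence.

C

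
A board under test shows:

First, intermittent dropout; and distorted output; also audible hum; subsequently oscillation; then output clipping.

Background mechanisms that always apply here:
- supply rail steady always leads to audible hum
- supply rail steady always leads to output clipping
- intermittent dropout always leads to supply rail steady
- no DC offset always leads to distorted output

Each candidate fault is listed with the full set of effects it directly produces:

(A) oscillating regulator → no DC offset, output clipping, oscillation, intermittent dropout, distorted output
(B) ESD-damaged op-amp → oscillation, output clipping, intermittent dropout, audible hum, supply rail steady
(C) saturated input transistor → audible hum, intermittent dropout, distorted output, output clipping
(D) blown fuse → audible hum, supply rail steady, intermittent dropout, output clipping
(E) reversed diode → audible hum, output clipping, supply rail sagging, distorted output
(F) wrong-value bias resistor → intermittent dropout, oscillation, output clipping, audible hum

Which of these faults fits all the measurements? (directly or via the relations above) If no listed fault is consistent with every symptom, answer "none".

Checking each candidate against the observations:
(A) oscillating regulator — accounts for every observation (audible hum by intermittent dropout → supply rail steady → audible hum)
(B) ESD-damaged op-amp — intermittent dropout +; distorted output -; audible hum +; oscillation +; output clipping +
(C) saturated input transistor — intermittent dropout +; distorted output +; audible hum +; oscillation -; output clipping +
(D) blown fuse — intermittent dropout +; distorted output -; audible hum +; oscillation -; output clipping +
(E) reversed diode — does not account for intermittent dropout, oscillation
(F) wrong-value bias resistor — does not account for distorted output
Only (A) is consistent with every observation.

A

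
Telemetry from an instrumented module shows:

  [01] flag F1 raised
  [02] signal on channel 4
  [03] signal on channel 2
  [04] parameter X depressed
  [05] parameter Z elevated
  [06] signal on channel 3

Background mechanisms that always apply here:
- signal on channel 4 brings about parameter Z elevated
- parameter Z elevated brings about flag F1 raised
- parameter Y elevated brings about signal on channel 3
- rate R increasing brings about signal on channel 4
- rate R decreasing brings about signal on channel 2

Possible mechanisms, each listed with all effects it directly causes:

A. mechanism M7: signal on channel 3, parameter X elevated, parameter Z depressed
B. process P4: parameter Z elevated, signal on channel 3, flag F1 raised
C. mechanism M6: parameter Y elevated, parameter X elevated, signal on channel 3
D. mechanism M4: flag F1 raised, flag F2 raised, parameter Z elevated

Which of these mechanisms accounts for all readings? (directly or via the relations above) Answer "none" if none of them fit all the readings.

Checking each candidate against the observations:
(A) mechanism M7 — flag F1 raised NO; signal on channel 4 NO; signal on channel 2 NO; parameter X depressed NO; parameter Z elevated NO; signal on channel 3 yes
(B) process P4 — flag F1 raised yes; signal on channel 4 NO; signal on channel 2 NO; parameter X depressed NO; parameter Z elevated yes; signal on channel 3 yes
(C) mechanism M6 — flag F1 raised NO; signal on channel 4 NO; signal on channel 2 NO; parameter X depressed NO; parameter Z elevated NO; signal on channel 3 yes
(D) mechanism M4 — flag F1 raised yes; signal on channel 4 NO; signal on channel 2 NO; parameter X depressed NO; parameter Z elevated yes; signal on channel 3 NO
No candidate is consistent with all observations.

none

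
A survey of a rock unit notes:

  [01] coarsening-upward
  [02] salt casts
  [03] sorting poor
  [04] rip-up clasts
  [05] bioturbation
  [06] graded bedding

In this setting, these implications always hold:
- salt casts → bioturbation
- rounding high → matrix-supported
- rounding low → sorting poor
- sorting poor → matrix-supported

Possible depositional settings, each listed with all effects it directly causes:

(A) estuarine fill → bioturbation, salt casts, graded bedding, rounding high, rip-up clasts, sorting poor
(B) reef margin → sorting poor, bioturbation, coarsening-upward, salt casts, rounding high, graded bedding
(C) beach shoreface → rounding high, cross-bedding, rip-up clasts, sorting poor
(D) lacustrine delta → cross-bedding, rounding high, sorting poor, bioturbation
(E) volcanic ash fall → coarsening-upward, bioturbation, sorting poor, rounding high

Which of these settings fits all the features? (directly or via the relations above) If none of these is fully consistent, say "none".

For each candidate, compare predicted effects to what was observed:
(A) estuarine fill — coarsening-upward NO; salt casts yes; sorting poor yes; rip-up clasts yes; bioturbation yes; graded bedding yes
(B) reef margin — coarsening-upward yes; salt casts yes; sorting poor yes; rip-up clasts NO; bioturbation yes; graded bedding yes
(C) beach shoreface — coarsening-upward NO; salt casts NO; sorting poor yes; rip-up clasts yes; bioturbation NO; graded bedding NO
(D) lacustrine delta — coarsening-upward NO; salt casts NO; sorting poor yes; rip-up clasts NO; bioturbation yes; graded bedding NO
(E) volcanic ash fall — coarsening-upward yes; salt casts NO; sorting poor yes; rip-up clasts NO; bioturbation yes; graded bedding NO
None of the listed candidates fits everything.

none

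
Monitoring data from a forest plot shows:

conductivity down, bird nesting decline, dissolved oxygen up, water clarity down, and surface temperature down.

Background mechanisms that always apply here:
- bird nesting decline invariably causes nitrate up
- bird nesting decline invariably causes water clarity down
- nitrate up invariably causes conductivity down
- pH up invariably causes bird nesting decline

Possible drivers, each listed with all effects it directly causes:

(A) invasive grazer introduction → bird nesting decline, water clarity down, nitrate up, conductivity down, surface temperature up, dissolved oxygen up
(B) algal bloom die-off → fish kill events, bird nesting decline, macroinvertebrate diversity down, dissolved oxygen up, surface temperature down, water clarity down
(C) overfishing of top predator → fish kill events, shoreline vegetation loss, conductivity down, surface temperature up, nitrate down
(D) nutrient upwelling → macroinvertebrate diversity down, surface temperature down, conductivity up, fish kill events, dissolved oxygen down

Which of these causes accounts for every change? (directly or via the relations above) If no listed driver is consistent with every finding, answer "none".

B

Checking each candidate against the observations:
(A) invasive grazer introduction — fails on surface temperature down (predicts surface temperature up, not surface temperature down)
(B) algal bloom die-off — conductivity down match (by bird nesting decline → nitrate up → conductivity down); bird nesting decline match; dissolved oxygen up match; water clarity down match; surface temperature down match
(C) overfishing of top predator — conductivity down match; bird nesting decline miss; dissolved oxygen up miss; water clarity down miss; surface temperature down miss
(D) nutrient upwelling — conductivity down miss; bird nesting decline miss; dissolved oxygen up miss; water clarity down miss; surface temperature down match
Only (B) is consistent with every observation.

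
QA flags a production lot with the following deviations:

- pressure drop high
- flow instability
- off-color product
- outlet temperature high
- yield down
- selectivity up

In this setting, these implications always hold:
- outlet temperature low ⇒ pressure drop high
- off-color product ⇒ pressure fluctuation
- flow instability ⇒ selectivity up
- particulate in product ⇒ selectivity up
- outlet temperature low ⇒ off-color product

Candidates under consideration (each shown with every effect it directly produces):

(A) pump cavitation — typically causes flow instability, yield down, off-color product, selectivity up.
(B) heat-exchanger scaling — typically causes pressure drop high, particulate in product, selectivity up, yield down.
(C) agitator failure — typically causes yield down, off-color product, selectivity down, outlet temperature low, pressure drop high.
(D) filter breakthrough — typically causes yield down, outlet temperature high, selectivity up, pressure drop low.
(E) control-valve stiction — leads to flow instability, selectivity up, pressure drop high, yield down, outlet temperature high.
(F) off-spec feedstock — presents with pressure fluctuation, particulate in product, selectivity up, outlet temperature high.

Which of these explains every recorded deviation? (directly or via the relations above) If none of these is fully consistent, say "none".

none

Checking each candidate against the observations:
(A) pump cavitation — pressure drop high NO; flow instability yes; off-color product yes; outlet temperature high NO; yield down yes; selectivity up yes
(B) heat-exchanger scaling — pressure drop high yes; flow instability NO; off-color product NO; outlet temperature high NO; yield down yes; selectivity up yes
(C) agitator failure — pressure drop high yes; flow instability NO; off-color product yes; outlet temperature high NO; yield down yes; selectivity up NO
(D) filter breakthrough — pressure drop high NO; flow instability NO; off-color product NO; outlet temperature high yes; yield down yes; selectivity up yes
(E) control-valve stiction — pressure drop high yes; flow instability yes; off-color product NO; outlet temperature high yes; yield down yes; selectivity up yes
(F) off-spec feedstock — pressure drop high NO; flow instability NO; off-color product NO; outlet temperature high yes; yield down NO; selectivity up yes
No candidate is consistent with all observations.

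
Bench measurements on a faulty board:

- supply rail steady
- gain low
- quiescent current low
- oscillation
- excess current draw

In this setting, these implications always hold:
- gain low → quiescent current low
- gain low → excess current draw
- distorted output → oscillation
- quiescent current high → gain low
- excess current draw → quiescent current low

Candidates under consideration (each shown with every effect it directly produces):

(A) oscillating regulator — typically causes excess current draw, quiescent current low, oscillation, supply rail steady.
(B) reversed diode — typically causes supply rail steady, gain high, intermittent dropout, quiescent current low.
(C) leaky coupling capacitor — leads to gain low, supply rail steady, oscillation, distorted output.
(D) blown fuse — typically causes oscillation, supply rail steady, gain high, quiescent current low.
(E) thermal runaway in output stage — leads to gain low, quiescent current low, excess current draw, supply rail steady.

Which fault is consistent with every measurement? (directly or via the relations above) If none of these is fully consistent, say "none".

C

Testing each hypothesis:
(A) oscillating regulator — supply rail steady +; gain low -; quiescent current low +; oscillation +; excess current draw +
(B) reversed diode — fails on gain low, oscillation, excess current draw (predicts gain high, not gain low)
(C) leaky coupling capacitor — supply rail steady +; gain low +; quiescent current low + (by gain low → quiescent current low); oscillation +; excess current draw + (by gain low → excess current draw)
(D) blown fuse — supply rail steady +; gain low -; quiescent current low +; oscillation +; excess current draw -
(E) thermal runaway in output stage — does not account for oscillation
(C) alone accounts for all the evidence.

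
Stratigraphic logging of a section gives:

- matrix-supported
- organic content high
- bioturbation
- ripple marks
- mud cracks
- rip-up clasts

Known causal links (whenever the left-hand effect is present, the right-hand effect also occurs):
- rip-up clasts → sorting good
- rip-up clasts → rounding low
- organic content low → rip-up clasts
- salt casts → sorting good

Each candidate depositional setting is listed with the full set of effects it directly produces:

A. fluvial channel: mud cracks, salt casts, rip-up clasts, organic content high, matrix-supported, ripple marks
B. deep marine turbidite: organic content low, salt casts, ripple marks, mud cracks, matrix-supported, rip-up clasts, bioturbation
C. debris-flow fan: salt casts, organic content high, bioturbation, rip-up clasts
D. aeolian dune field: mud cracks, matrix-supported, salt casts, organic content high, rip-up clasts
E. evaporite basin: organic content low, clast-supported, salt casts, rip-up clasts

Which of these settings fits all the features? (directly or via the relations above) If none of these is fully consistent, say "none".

none

For each candidate, compare predicted effects to what was observed:
(A) fluvial channel — does not account for bioturbation
(B) deep marine turbidite — fails on organic content high (predicts organic content low, not organic content high)
(C) debris-flow fan — matrix-supported -; organic content high +; bioturbation +; ripple marks -; mud cracks -; rip-up clasts +
(D) aeolian dune field — matrix-supported +; organic content high +; bioturbation -; ripple marks -; mud cracks +; rip-up clasts +
(E) evaporite basin — fails on matrix-supported, organic content high, bioturbation, ripple marks, mud cracks (predicts clast-supported, not matrix-supported; predicts organic content low, not organic content high)
None of the listed candidates fits everything.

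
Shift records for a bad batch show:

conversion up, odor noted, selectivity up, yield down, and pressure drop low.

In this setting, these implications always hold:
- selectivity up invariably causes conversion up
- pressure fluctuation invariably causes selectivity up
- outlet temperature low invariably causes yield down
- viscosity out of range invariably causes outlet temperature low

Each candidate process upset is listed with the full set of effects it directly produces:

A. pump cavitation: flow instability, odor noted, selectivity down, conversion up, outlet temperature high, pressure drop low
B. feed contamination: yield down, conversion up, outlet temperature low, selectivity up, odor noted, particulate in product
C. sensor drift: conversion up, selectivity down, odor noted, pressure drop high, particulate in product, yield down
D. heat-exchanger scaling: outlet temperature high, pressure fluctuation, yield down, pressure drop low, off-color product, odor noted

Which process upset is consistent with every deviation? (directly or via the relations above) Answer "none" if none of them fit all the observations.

D

Per-candidate check:
(A) pump cavitation — fails on selectivity up, yield down (predicts selectivity down, not selectivity up)
(B) feed contamination — conversion up +; odor noted +; selectivity up +; yield down +; pressure drop low -
(C) sensor drift — fails on selectivity up, pressure drop low (predicts selectivity down, not selectivity up; predicts pressure drop high, not pressure drop low)
(D) heat-exchanger scaling — conversion up + (through pressure fluctuation → selectivity up → conversion up); odor noted +; selectivity up + (through pressure fluctuation → selectivity up); yield down +; pressure drop low +
(D) alone accounts for all the evidence.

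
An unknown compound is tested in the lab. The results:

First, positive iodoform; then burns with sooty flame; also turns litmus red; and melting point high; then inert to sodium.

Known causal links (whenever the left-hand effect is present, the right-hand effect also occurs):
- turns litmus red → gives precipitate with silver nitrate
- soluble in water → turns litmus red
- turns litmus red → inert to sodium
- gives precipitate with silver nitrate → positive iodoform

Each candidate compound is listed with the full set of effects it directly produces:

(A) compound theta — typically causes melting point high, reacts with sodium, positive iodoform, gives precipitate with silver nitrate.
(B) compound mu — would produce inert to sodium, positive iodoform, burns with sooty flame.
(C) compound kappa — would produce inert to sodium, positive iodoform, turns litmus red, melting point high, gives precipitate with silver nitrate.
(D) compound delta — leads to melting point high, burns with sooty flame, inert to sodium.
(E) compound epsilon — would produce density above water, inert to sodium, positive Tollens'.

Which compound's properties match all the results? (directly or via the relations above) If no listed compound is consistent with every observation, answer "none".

Testing each hypothesis:
(A) compound theta — positive iodoform +; burns with sooty flame -; turns litmus red -; melting point high +; inert to sodium -
(B) compound mu — does not account for turns litmus red, melting point high
(C) compound kappa — positive iodoform +; burns with sooty flame -; turns litmus red +; melting point high +; inert to sodium +
(D) compound delta — positive iodoform -; burns with sooty flame +; turns litmus red -; melting point high +; inert to sodium +
(E) compound epsilon — does not account for positive iodoform, burns with sooty flame, turns litmus red, melting point high
Every candidate fails on at least one observation.

none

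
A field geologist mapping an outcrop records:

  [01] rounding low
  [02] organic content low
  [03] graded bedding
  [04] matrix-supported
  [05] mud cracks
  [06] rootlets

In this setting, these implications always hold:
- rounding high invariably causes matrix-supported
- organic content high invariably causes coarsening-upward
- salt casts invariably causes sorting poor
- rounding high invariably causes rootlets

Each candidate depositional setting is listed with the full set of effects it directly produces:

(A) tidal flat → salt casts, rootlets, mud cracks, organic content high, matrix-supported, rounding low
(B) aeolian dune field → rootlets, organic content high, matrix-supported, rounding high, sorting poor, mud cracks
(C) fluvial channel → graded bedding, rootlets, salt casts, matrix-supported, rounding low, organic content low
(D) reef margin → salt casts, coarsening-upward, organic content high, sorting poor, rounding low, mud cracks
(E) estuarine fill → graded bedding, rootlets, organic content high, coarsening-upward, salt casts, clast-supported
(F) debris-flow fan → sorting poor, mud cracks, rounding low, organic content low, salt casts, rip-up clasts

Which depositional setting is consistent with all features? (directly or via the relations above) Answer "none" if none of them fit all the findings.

none

Testing each hypothesis:
(A) tidal flat — rounding low match; organic content low miss; graded bedding miss; matrix-supported match; mud cracks match; rootlets match
(B) aeolian dune field — fails on rounding low, organic content low, graded bedding (predicts rounding high, not rounding low; predicts organic content high, not organic content low)
(C) fluvial channel — rounding low match; organic content low match; graded bedding match; matrix-supported match; mud cracks miss; rootlets match
(D) reef margin — fails on organic content low, graded bedding, matrix-supported, rootlets (predicts organic content high, not organic content low)
(E) estuarine fill — rounding low miss; organic content low miss; graded bedding match; matrix-supported miss; mud cracks miss; rootlets match
(F) debris-flow fan — rounding low match; organic content low match; graded bedding miss; matrix-supported miss; mud cracks match; rootlets miss
Every candidate fails on at least one observation.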